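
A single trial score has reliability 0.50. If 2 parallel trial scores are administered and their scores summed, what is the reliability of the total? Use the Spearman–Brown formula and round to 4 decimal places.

ρ_k = kρ / (1 + (k−1)ρ) = 2·0.50 / (1 + 1·0.50) = 1.000 / 1.500 = 0.6667.

0.6667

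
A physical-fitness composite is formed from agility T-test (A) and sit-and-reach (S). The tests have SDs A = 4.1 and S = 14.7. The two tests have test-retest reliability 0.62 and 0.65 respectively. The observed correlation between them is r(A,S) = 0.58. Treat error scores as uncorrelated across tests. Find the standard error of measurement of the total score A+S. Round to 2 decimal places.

9.06

Var(total) = 232.9 + 69.9132 = 302.813.
True-score variance = 150.881 + 69.9132 = 220.794, so reliability = 0.7291.
Error variance = 302.813 − 220.794 = 82.0193; SEM = √82.0193 = 9.06.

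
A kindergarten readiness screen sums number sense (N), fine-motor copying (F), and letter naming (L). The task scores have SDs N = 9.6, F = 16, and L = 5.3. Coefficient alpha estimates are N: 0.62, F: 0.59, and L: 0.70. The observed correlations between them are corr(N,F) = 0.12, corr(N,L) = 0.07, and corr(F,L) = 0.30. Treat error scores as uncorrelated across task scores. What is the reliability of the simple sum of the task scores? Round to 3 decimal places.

0.685

Var(N+F+L) = 9.6² + 16² + 5.3² + 2·[9.6·16·0.12 + 9.6·5.3·0.07 + 16·5.3·0.30] = 376.25 + 94.8672 = 471.117.
Under uncorrelated errors the observed covariances equal the true-score covariances, so only the own-variance terms attenuate.
True-score variance = [9.6²·0.62 + 16²·0.59 + 5.3²·0.70] + 94.8672 = 227.842 + 94.8672 = 322.709.
Reliability = 322.709 / 471.117 = 0.685.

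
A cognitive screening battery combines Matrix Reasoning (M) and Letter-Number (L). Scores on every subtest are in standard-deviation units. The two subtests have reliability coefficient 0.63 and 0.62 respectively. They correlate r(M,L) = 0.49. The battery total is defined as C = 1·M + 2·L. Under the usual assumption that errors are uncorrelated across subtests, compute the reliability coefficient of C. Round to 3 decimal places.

0.728

Var(C) = 1 + 2² + 2·[2·0.49] = 5 + 1.96 = 6.96.
Under uncorrelated errors the observed covariances equal the true-score covariances, so only the own-variance terms attenuate.
True-score variance = [0.63 + 2²·0.62] + 1.96 = 3.11 + 1.96 = 5.07.
Reliability = 5.07 / 6.96 = 0.728.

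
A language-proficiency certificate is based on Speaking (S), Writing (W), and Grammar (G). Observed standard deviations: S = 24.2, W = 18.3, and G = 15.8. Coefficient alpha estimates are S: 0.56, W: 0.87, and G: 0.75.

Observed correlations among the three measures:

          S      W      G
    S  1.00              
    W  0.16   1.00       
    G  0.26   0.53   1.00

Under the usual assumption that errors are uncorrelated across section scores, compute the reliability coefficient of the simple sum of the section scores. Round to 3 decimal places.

0.800

Var(S+W+G) = 24.2² + 18.3² + 15.8² + 2·[24.2·18.3·0.16 + 24.2·15.8·0.26 + 18.3·15.8·0.53] = 1170.17 + 647.031 = 1817.2.
Because errors are independent across components, Cov(Tᵢ,Tⱼ) = Cov(Xᵢ,Xⱼ); the off-diagonal part of the true-score variance is the same as above.
True-score variance = [24.2²·0.56 + 18.3²·0.87 + 15.8²·0.75] + 647.031 = 806.543 + 647.031 = 1453.57.
Reliability = 1453.57 / 1817.2 = 0.800.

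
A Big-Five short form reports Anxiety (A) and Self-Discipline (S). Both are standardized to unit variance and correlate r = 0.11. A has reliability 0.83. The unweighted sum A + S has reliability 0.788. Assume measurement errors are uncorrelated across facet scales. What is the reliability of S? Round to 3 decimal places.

Var(A+S) = 2 + 2·0.11 = 2.220.
True-score variance = ρ_A + ρ_S + 2·0.11, so 0.788 = (0.83 + ρ_S + 0.22) / 2.220.
ρ_S = 0.788·2.220 − 0.83 − 0.22 = 0.699.

0.699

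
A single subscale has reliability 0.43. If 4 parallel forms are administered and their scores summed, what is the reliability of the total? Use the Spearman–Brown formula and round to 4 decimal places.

ρ_k = kρ / (1 + (k−1)ρ) = 4·0.43 / (1 + 3·0.43) = 1.720 / 2.290 = 0.7511.

0.7511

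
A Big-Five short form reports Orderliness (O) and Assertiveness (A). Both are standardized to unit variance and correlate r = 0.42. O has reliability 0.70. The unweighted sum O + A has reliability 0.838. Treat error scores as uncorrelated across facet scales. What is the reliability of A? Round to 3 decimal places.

0.840

Var(O+A) = 2 + 2·0.42 = 2.840.
True-score variance = ρ_O + ρ_A + 2·0.42, so 0.838 = (0.70 + ρ_A + 0.84) / 2.840.
ρ_A = 0.838·2.840 − 0.70 − 0.84 = 0.840.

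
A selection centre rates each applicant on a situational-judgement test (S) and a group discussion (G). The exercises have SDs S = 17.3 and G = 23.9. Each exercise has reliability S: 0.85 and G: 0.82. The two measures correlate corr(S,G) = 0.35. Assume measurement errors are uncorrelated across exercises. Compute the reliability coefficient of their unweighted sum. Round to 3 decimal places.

0.873

Var(S+G) = 17.3² + 23.9² + 2·[17.3·23.9·0.35] = 870.5 + 289.429 = 1159.93.
Under uncorrelated errors the observed covariances equal the true-score covariances, so only the own-variance terms attenuate.
True-score variance = [17.3²·0.85 + 23.9²·0.82] + 289.429 = 722.789 + 289.429 = 1012.22.
Reliability = 1012.22 / 1159.93 = 0.873.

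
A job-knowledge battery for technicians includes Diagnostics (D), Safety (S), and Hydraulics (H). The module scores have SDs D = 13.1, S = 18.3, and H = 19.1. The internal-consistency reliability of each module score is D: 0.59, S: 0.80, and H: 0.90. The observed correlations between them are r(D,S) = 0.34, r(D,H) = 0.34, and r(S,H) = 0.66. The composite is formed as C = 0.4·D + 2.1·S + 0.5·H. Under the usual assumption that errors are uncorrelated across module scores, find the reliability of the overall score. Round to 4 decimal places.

0.8597

Var(C) = 0.4²·13.1² + 2.1²·18.3² + 0.5²·19.1² + 2·[0.84·13.1·18.3·0.34 + 0.2·13.1·19.1·0.34 + 1.05·18.3·19.1·0.66] = 1595.53 + 655.411 = 2250.94.
Because errors are independent across components, Cov(Tᵢ,Tⱼ) = Cov(Xᵢ,Xⱼ); the off-diagonal part of the true-score variance is the same as above.
True-score variance = [0.4²·13.1²·0.59 + 2.1²·18.3²·0.80 + 0.5²·19.1²·0.90] + 655.411 = 1279.77 + 655.411 = 1935.19.
Reliability = 1935.19 / 2250.94 = 0.8597.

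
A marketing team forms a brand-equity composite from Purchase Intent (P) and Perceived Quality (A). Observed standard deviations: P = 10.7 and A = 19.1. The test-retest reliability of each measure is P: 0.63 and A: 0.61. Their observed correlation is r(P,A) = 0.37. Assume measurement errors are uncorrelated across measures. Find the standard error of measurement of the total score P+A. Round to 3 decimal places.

13.588

Var(total) = 479.3 + 151.234 = 630.534.
True-score variance = 294.663 + 151.234 = 445.897, so reliability = 0.7072.
Error variance = 630.534 − 445.897 = 184.637; SEM = √184.637 = 13.588.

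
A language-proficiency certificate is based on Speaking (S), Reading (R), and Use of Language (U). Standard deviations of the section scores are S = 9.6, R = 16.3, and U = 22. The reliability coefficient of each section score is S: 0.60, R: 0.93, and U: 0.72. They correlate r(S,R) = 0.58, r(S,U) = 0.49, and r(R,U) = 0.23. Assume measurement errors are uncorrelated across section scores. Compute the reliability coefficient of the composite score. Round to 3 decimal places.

Var(S+R+U) = 9.6² + 16.3² + 22² + 2·[9.6·16.3·0.58 + 9.6·22·0.49 + 16.3·22·0.23] = 841.85 + 553.449 = 1395.3.
Because errors are independent across components, Cov(Tᵢ,Tⱼ) = Cov(Xᵢ,Xⱼ); the off-diagonal part of the true-score variance is the same as above.
True-score variance = [9.6²·0.60 + 16.3²·0.93 + 22²·0.72] + 553.449 = 650.868 + 553.449 = 1204.32.
Reliability = 1204.32 / 1395.3 = 0.863.

0.863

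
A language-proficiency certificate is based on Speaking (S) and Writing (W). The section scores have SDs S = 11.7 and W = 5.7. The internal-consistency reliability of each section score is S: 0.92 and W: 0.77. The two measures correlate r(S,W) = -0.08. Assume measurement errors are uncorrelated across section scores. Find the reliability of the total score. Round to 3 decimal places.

Var(S+W) = 11.7² + 5.7² + 2·[11.7·5.7·(-0.08)] = 169.38 − 10.6704 = 158.71.
Because errors are independent across components, Cov(Tᵢ,Tⱼ) = Cov(Xᵢ,Xⱼ); the off-diagonal part of the true-score variance is the same as above.
True-score variance = [11.7²·0.92 + 5.7²·0.77] − 10.6704 = 150.956 − 10.6704 = 140.286.
Reliability = 140.286 / 158.71 = 0.884.

0.884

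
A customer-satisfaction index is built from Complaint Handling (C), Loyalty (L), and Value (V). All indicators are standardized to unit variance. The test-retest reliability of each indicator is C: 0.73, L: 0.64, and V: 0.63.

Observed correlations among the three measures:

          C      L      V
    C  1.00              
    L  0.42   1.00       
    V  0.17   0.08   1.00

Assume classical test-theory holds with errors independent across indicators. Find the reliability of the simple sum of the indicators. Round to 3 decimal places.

0.770

Var(C+L+V) = 3 + 2·[0.42 + 0.17 + 0.08] = 3 + 1.34 = 4.34.
Because errors are independent across components, Cov(Tᵢ,Tⱼ) = Cov(Xᵢ,Xⱼ); the off-diagonal part of the true-score variance is the same as above.
True-score variance = [0.73 + 0.64 + 0.63] + 1.34 = 2 + 1.34 = 3.34.
Reliability = 3.34 / 4.34 = 0.770.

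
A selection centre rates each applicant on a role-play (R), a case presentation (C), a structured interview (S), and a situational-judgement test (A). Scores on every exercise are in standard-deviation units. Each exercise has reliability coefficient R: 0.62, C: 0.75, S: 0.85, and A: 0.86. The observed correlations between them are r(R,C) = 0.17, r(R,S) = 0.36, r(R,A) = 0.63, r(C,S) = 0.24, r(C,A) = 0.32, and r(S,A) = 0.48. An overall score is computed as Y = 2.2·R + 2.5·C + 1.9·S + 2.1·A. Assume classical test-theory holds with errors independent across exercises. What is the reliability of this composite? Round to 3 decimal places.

Var(Y) = 2.2² + 2.5² + 1.9² + 2.1² + 2·[5.5·0.17 + 4.18·0.36 + 4.62·0.63 + 4.75·0.24 + 5.25·0.32 + 3.99·0.48] = 19.11 + 20.1712 = 39.2812.
With uncorrelated errors the cross-covariances are all true-score covariance, so they carry over unchanged; only the diagonal terms shrink to ρᵢσᵢ².
True-score variance = [2.2²·0.62 + 2.5²·0.75 + 1.9²·0.85 + 2.1²·0.86] + 20.1712 = 14.5494 + 20.1712 = 34.7206.
Reliability = 34.7206 / 39.2812 = 0.884.

0.884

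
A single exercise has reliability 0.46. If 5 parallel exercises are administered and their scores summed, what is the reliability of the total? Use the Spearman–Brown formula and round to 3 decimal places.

0.810

ρ_k = kρ / (1 + (k−1)ρ) = 5·0.46 / (1 + 4·0.46) = 2.300 / 2.840 = 0.810.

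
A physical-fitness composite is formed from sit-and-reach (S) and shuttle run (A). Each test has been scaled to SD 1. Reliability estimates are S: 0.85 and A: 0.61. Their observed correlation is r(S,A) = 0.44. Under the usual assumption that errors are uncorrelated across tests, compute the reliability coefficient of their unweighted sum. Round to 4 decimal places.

Var(S+A) = 2 + 2·[0.44] = 2 + 0.88 = 2.88.
With uncorrelated errors the cross-covariances are all true-score covariance, so they carry over unchanged; only the diagonal terms shrink to ρᵢσᵢ².
True-score variance = [0.85 + 0.61] + 0.88 = 1.46 + 0.88 = 2.34.
Reliability = 2.34 / 2.88 = 0.8125.

0.8125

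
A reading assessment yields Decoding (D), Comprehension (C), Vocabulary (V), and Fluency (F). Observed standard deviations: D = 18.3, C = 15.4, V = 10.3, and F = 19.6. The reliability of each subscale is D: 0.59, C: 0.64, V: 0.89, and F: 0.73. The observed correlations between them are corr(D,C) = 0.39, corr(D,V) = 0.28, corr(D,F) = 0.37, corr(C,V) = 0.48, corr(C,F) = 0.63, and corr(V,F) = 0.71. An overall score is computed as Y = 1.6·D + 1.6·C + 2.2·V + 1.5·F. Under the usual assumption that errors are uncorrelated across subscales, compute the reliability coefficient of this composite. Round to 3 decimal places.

Var(Y) = 1.6²·18.3² + 1.6²·15.4² + 2.2²·10.3² + 1.5²·19.6² + 2·[2.56·18.3·15.4·0.39 + 3.52·18.3·10.3·0.28 + 2.4·18.3·19.6·0.37 + 3.52·15.4·10.3·0.48 + 2.4·15.4·19.6·0.63 + 3.3·10.3·19.6·0.71] = 2842.28 + 3966.09 = 6808.37.
Because errors are independent across components, Cov(Tᵢ,Tⱼ) = Cov(Xᵢ,Xⱼ); the off-diagonal part of the true-score variance is the same as above.
True-score variance = [1.6²·18.3²·0.59 + 1.6²·15.4²·0.64 + 2.2²·10.3²·0.89 + 1.5²·19.6²·0.73] + 3966.09 = 1982.36 + 3966.09 = 5948.44.
Reliability = 5948.44 / 6808.37 = 0.874.

0.874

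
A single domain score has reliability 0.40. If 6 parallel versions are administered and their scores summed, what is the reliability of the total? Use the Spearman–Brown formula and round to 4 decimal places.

0.8000

ρ_k = kρ / (1 + (k−1)ρ) = 6·0.40 / (1 + 5·0.40) = 2.400 / 3.000 = 0.8000.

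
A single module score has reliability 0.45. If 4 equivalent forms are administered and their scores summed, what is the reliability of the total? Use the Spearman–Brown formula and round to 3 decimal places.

ρ_k = kρ / (1 + (k−1)ρ) = 4·0.45 / (1 + 3·0.45) = 1.800 / 2.350 = 0.766.

0.766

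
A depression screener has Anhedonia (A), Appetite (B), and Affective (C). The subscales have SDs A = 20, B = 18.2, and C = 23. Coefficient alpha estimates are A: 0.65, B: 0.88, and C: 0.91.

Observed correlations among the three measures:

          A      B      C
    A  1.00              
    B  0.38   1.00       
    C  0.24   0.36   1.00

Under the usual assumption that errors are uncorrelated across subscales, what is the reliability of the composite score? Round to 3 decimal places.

Var(A+B+C) = 20² + 18.2² + 23² + 2·[20·18.2·0.38 + 20·23·0.24 + 18.2·23·0.36] = 1260.24 + 798.832 = 2059.07.
Because errors are independent across components, Cov(Tᵢ,Tⱼ) = Cov(Xᵢ,Xⱼ); the off-diagonal part of the true-score variance is the same as above.
True-score variance = [20²·0.65 + 18.2²·0.88 + 23²·0.91] + 798.832 = 1032.88 + 798.832 = 1831.71.
Reliability = 1831.71 / 2059.07 = 0.890.

0.890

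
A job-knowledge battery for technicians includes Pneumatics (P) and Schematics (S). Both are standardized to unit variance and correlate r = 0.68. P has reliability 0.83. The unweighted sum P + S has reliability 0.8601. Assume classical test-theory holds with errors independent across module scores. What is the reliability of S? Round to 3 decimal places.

0.700

Var(P+S) = 2 + 2·0.68 = 3.360.
True-score variance = ρ_P + ρ_S + 2·0.68, so 0.8601 = (0.83 + ρ_S + 1.36) / 3.360.
ρ_S = 0.8601·3.360 − 0.83 − 1.36 = 0.700.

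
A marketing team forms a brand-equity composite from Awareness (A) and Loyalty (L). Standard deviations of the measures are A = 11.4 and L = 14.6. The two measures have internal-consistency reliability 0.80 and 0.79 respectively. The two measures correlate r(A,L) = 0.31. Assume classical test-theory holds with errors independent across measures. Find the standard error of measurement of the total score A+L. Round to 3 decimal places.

Var(total) = 343.12 + 103.193 = 446.313.
True-score variance = 272.364 + 103.193 = 375.557, so reliability = 0.8415.
Error variance = 446.313 − 375.557 = 70.7556; SEM = √70.7556 = 8.412.

8.412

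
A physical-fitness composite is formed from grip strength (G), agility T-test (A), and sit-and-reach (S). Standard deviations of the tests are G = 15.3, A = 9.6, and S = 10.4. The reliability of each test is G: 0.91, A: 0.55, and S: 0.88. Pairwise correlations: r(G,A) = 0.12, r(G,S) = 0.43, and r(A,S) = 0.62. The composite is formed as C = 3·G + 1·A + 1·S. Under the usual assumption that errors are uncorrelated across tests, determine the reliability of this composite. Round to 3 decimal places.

Var(C) = 3²·15.3² + 9.6² + 10.4² + 2·[3·15.3·9.6·0.12 + 3·15.3·10.4·0.43 + 9.6·10.4·0.62] = 2307.13 + 640.085 = 2947.21.
With uncorrelated errors the cross-covariances are all true-score covariance, so they carry over unchanged; only the diagonal terms shrink to ρᵢσᵢ².
True-score variance = [3²·15.3²·0.91 + 9.6²·0.55 + 10.4²·0.88] + 640.085 = 2063.07 + 640.085 = 2703.15.
Reliability = 2703.15 / 2947.21 = 0.917.

0.917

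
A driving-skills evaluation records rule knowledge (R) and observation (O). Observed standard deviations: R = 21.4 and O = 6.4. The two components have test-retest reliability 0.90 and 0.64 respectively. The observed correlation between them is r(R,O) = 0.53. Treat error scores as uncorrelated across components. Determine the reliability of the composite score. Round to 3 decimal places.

0.906

Var(R+O) = 21.4² + 6.4² + 2·[21.4·6.4·0.53] = 498.92 + 145.178 = 644.098.
Under uncorrelated errors the observed covariances equal the true-score covariances, so only the own-variance terms attenuate.
True-score variance = [21.4²·0.90 + 6.4²·0.64] + 145.178 = 438.378 + 145.178 = 583.556.
Reliability = 583.556 / 644.098 = 0.906.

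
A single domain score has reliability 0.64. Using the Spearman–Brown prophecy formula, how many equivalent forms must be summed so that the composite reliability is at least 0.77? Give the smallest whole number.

2

k ≥ ρ*(1−ρ₁)/(ρ₁(1−ρ*)) = 0.77·0.36 / (0.64·0.23) = 1.883.
Smallest integer k = 2.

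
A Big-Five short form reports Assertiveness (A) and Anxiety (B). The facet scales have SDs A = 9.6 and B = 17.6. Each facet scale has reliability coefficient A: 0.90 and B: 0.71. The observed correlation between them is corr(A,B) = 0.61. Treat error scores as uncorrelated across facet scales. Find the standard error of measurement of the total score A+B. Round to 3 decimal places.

Var(total) = 401.92 + 206.131 = 608.051.
True-score variance = 302.874 + 206.131 = 509.005, so reliability = 0.8371.
Error variance = 608.051 − 509.005 = 99.0464; SEM = √99.0464 = 9.952.

9.952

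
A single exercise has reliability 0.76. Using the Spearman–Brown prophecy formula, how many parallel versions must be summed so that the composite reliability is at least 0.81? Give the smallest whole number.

k ≥ ρ*(1−ρ₁)/(ρ₁(1−ρ*)) = 0.81·0.24 / (0.76·0.19) = 1.346.
Smallest integer k = 2.

2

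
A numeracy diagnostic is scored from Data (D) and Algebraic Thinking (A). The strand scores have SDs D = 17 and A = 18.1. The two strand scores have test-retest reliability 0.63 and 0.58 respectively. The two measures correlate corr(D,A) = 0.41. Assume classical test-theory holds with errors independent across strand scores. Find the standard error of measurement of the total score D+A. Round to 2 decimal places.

Var(total) = 616.61 + 252.314 = 868.924.
True-score variance = 372.084 + 252.314 = 624.398, so reliability = 0.7186.
Error variance = 868.924 − 624.398 = 244.526; SEM = √244.526 = 15.64.

15.64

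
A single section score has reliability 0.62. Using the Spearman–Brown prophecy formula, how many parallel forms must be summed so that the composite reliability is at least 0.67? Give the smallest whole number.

2

k ≥ ρ*(1−ρ₁)/(ρ₁(1−ρ*)) = 0.67·0.38 / (0.62·0.33) = 1.244.
Smallest integer k = 2.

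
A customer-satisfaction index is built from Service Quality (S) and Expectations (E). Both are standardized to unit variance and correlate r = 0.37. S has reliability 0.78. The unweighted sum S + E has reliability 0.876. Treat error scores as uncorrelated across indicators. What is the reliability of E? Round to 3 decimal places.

0.880

Var(S+E) = 2 + 2·0.37 = 2.740.
True-score variance = ρ_S + ρ_E + 2·0.37, so 0.876 = (0.78 + ρ_E + 0.74) / 2.740.
ρ_E = 0.876·2.740 − 0.78 − 0.74 = 0.880.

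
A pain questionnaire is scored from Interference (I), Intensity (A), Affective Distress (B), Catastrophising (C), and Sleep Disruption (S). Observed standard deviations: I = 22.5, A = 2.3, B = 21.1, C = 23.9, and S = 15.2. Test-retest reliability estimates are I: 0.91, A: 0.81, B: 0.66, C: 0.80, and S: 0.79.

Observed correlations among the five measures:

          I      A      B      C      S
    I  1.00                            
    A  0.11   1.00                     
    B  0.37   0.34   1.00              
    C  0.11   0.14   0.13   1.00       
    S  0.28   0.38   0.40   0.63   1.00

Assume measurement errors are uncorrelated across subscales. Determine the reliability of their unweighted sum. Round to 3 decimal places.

Var(I+A+B+C+S) = 22.5² + 2.3² + 21.1² + 23.9² + 15.2² + 2·[22.5·2.3·0.11 + 22.5·21.1·0.37 + 22.5·23.9·0.11 + 22.5·15.2·0.28 + 2.3·21.1·0.34 + 2.3·23.9·0.14 + 2.3·15.2·0.38 + 21.1·23.9·0.13 + 21.1·15.2·0.40 + 23.9·15.2·0.63] = 1759 + 1592.91 = 3351.91.
With uncorrelated errors the cross-covariances are all true-score covariance, so they carry over unchanged; only the diagonal terms shrink to ρᵢσᵢ².
True-score variance = [22.5²·0.91 + 2.3²·0.81 + 21.1²·0.66 + 23.9²·0.80 + 15.2²·0.79] + 1592.91 = 1398.3 + 1592.91 = 2991.21.
Reliability = 2991.21 / 3351.91 = 0.892.

0.892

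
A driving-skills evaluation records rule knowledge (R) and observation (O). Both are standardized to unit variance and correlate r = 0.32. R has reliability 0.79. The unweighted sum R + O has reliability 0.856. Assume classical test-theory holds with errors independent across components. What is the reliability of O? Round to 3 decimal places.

0.830

Var(R+O) = 2 + 2·0.32 = 2.640.
True-score variance = ρ_R + ρ_O + 2·0.32, so 0.856 = (0.79 + ρ_O + 0.64) / 2.640.
ρ_O = 0.856·2.640 − 0.79 − 0.64 = 0.830.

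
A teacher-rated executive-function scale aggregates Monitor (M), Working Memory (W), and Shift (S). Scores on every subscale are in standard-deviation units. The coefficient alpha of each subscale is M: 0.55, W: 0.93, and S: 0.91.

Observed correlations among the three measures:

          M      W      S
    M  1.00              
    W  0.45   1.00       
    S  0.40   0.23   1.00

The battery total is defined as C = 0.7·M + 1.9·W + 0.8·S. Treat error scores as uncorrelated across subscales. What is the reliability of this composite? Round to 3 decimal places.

0.925

Var(C) = 0.7² + 1.9² + 0.8² + 2·[1.33·0.45 + 0.56·0.40 + 1.52·0.23] = 4.74 + 2.3442 = 7.0842.
Because errors are independent across components, Cov(Tᵢ,Tⱼ) = Cov(Xᵢ,Xⱼ); the off-diagonal part of the true-score variance is the same as above.
True-score variance = [0.7²·0.55 + 1.9²·0.93 + 0.8²·0.91] + 2.3442 = 4.2092 + 2.3442 = 6.5534.
Reliability = 6.5534 / 7.0842 = 0.925.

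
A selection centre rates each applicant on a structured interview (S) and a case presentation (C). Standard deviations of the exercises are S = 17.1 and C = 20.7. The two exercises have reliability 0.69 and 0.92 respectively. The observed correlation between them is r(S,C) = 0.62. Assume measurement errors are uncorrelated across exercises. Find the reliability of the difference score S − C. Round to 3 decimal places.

Var(S−C) = 17.1² + 20.7² − 2·17.1·20.7·0.62 = 720.9 − 438.923 = 281.977.
With uncorrelated errors the cross-covariances are all true-score covariance, so they carry over unchanged; only the diagonal terms shrink to ρᵢσᵢ².
True-score variance = [17.1²·0.69 + 20.7²·0.92] − 438.923 = 595.974 − 438.923 = 157.051.
Reliability = 157.051 / 281.977 = 0.557.

0.557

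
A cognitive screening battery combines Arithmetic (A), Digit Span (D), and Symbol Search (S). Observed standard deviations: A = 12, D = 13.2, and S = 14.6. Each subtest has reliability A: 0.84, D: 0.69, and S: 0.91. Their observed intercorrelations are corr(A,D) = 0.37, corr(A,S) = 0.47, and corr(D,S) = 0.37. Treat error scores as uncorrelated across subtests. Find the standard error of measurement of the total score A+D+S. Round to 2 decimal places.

9.81

Var(total) = 531.4 + 424.517 = 955.917.
True-score variance = 435.161 + 424.517 = 859.678, so reliability = 0.8993.
Error variance = 955.917 − 859.678 = 96.2388; SEM = √96.2388 = 9.81.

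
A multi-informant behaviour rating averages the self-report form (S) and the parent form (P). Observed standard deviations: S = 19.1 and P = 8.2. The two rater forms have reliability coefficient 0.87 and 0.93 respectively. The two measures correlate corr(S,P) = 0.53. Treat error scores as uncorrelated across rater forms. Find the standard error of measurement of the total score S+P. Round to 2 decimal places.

7.22

Var(total) = 432.05 + 166.017 = 598.067.
True-score variance = 379.918 + 166.017 = 545.935, so reliability = 0.9128.
Error variance = 598.067 − 545.935 = 52.1321; SEM = √52.1321 = 7.22.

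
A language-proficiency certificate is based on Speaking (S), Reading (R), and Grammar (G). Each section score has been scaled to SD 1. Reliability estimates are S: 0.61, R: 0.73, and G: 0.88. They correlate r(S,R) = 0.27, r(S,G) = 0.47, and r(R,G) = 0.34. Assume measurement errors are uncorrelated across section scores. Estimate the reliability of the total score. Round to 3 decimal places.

0.849

Var(S+R+G) = 3 + 2·[0.27 + 0.47 + 0.34] = 3 + 2.16 = 5.16.
Under uncorrelated errors the observed covariances equal the true-score covariances, so only the own-variance terms attenuate.
True-score variance = [0.61 + 0.73 + 0.88] + 2.16 = 2.22 + 2.16 = 4.38.
Reliability = 4.38 / 5.16 = 0.849.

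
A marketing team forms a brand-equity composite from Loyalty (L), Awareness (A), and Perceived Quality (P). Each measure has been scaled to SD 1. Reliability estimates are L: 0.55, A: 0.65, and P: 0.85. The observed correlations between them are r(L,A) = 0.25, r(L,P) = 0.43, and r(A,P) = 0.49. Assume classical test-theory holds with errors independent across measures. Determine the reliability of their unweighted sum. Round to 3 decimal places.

Var(L+A+P) = 3 + 2·[0.25 + 0.43 + 0.49] = 3 + 2.34 = 5.34.
Because errors are independent across components, Cov(Tᵢ,Tⱼ) = Cov(Xᵢ,Xⱼ); the off-diagonal part of the true-score variance is the same as above.
True-score variance = [0.55 + 0.65 + 0.85] + 2.34 = 2.05 + 2.34 = 4.39.
Reliability = 4.39 / 5.34 = 0.822.

0.822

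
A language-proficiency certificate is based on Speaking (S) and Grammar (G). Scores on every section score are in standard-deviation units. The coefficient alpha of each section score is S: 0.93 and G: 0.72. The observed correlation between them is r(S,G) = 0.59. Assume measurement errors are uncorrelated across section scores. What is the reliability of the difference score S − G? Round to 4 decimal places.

0.5732

Var(S−G) = 1 + 1 − 2·0.59 = 2 − 1.18 = 0.82.
With uncorrelated errors the cross-covariances are all true-score covariance, so they carry over unchanged; only the diagonal terms shrink to ρᵢσᵢ².
True-score variance = [0.93 + 0.72] − 1.18 = 1.65 − 1.18 = 0.47.
Reliability = 0.47 / 0.82 = 0.5732.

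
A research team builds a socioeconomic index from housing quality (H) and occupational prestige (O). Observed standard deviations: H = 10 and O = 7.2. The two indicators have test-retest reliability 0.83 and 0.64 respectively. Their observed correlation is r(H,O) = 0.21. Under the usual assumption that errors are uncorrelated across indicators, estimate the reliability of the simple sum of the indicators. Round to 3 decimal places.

Var(H+O) = 10² + 7.2² + 2·[10·7.2·0.21] = 151.84 + 30.24 = 182.08.
Under uncorrelated errors the observed covariances equal the true-score covariances, so only the own-variance terms attenuate.
True-score variance = [10²·0.83 + 7.2²·0.64] + 30.24 = 116.178 + 30.24 = 146.418.
Reliability = 146.418 / 182.08 = 0.804.

0.804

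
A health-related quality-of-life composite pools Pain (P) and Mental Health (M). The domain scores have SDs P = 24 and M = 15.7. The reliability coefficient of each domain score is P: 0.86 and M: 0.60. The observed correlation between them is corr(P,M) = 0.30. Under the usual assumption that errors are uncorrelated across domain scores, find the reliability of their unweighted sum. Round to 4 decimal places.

Var(P+M) = 24² + 15.7² + 2·[24·15.7·0.30] = 822.49 + 226.08 = 1048.57.
With uncorrelated errors the cross-covariances are all true-score covariance, so they carry over unchanged; only the diagonal terms shrink to ρᵢσᵢ².
True-score variance = [24²·0.86 + 15.7²·0.60] + 226.08 = 643.254 + 226.08 = 869.334.
Reliability = 869.334 / 1048.57 = 0.8291.

0.8291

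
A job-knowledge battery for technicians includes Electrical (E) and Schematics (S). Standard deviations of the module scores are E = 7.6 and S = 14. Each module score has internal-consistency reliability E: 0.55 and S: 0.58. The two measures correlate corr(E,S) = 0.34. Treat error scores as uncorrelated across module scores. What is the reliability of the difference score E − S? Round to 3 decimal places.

0.403

Var(E−S) = 7.6² + 14² − 2·7.6·14·0.34 = 253.76 − 72.352 = 181.408.
With uncorrelated errors the cross-covariances are all true-score covariance, so they carry over unchanged; only the diagonal terms shrink to ρᵢσᵢ².
True-score variance = [7.6²·0.55 + 14²·0.58] − 72.352 = 145.448 − 72.352 = 73.096.
Reliability = 73.096 / 181.408 = 0.403.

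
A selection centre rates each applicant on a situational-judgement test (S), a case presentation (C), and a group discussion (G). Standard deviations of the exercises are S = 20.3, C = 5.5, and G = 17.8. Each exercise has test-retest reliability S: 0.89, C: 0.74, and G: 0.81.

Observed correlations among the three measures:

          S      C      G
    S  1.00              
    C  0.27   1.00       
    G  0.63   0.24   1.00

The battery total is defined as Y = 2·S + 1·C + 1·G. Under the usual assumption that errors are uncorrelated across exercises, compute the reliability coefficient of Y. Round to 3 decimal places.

Var(Y) = 2²·20.3² + 5.5² + 17.8² + 2·[2·20.3·5.5·0.27 + 2·20.3·17.8·0.63 + 5.5·17.8·0.24] = 1995.45 + 1078.15 = 3073.6.
Because errors are independent across components, Cov(Tᵢ,Tⱼ) = Cov(Xᵢ,Xⱼ); the off-diagonal part of the true-score variance is the same as above.
True-score variance = [2²·20.3²·0.89 + 5.5²·0.74 + 17.8²·0.81] + 1078.15 = 1746.07 + 1078.15 = 2824.22.
Reliability = 2824.22 / 3073.6 = 0.919.

0.919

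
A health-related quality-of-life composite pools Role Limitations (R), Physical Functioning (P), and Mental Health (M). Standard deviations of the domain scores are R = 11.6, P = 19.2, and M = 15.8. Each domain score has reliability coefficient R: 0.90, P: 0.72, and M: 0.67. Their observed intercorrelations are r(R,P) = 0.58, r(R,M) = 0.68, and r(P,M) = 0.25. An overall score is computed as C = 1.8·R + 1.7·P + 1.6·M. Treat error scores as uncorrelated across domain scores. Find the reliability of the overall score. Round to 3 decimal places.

Var(C) = 1.8²·11.6² + 1.7²·19.2² + 1.6²·15.8² + 2·[3.06·11.6·19.2·0.58 + 2.88·11.6·15.8·0.68 + 2.72·19.2·15.8·0.25] = 2140.42 + 1921.01 = 4061.43.
With uncorrelated errors the cross-covariances are all true-score covariance, so they carry over unchanged; only the diagonal terms shrink to ρᵢσᵢ².
True-score variance = [1.8²·11.6²·0.90 + 1.7²·19.2²·0.72 + 1.6²·15.8²·0.67] + 1921.01 = 1587.63 + 1921.01 = 3508.63.
Reliability = 3508.63 / 4061.43 = 0.864.

0.864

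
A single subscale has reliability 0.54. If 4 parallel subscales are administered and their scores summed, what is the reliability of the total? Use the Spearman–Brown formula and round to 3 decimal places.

0.824

ρ_k = kρ / (1 + (k−1)ρ) = 4·0.54 / (1 + 3·0.54) = 2.160 / 2.620 = 0.824.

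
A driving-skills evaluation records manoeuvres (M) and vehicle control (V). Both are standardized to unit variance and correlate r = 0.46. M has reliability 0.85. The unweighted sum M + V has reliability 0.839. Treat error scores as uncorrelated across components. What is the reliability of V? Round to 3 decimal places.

Var(M+V) = 2 + 2·0.46 = 2.920.
True-score variance = ρ_M + ρ_V + 2·0.46, so 0.839 = (0.85 + ρ_V + 0.92) / 2.920.
ρ_V = 0.839·2.920 − 0.85 − 0.92 = 0.680.

0.680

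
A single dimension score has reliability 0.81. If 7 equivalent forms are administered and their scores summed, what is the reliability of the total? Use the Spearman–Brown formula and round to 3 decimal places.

ρ_k = kρ / (1 + (k−1)ρ) = 7·0.81 / (1 + 6·0.81) = 5.670 / 5.860 = 0.968.

0.968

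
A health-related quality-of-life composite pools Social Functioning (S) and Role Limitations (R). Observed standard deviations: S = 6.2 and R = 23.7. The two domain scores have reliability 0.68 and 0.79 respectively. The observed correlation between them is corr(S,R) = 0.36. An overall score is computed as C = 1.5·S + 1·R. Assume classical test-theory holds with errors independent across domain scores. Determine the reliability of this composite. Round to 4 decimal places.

0.8195

Var(C) = 1.5²·6.2² + 23.7² + 2·[1.5·6.2·23.7·0.36] = 648.18 + 158.695 = 806.875.
Because errors are independent across components, Cov(Tᵢ,Tⱼ) = Cov(Xᵢ,Xⱼ); the off-diagonal part of the true-score variance is the same as above.
True-score variance = [1.5²·6.2²·0.68 + 23.7²·0.79] + 158.695 = 502.548 + 158.695 = 661.244.
Reliability = 661.244 / 806.875 = 0.8195.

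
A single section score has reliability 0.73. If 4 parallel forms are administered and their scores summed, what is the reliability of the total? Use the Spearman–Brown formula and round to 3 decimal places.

0.915

ρ_k = kρ / (1 + (k−1)ρ) = 4·0.73 / (1 + 3·0.73) = 2.920 / 3.190 = 0.915.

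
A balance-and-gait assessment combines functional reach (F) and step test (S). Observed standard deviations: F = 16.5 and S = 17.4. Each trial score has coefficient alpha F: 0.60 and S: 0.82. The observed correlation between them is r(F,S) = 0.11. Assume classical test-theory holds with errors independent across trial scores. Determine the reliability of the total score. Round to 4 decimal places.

Var(F+S) = 16.5² + 17.4² + 2·[16.5·17.4·0.11] = 575.01 + 63.162 = 638.172.
Under uncorrelated errors the observed covariances equal the true-score covariances, so only the own-variance terms attenuate.
True-score variance = [16.5²·0.60 + 17.4²·0.82] + 63.162 = 411.613 + 63.162 = 474.775.
Reliability = 474.775 / 638.172 = 0.7440.

0.7440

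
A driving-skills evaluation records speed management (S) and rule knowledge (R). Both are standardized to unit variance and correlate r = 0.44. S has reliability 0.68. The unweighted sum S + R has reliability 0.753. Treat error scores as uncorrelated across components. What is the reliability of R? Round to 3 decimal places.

0.609

Var(S+R) = 2 + 2·0.44 = 2.880.
True-score variance = ρ_S + ρ_R + 2·0.44, so 0.753 = (0.68 + ρ_R + 0.88) / 2.880.
ρ_R = 0.753·2.880 − 0.68 − 0.88 = 0.609.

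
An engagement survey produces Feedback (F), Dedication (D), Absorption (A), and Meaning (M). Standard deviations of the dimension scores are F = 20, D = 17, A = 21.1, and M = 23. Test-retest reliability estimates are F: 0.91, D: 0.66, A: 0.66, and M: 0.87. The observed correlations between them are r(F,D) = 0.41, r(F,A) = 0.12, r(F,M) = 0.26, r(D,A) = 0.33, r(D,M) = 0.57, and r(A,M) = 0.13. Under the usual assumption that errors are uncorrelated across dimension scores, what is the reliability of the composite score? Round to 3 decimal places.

0.885

Var(F+D+A+M) = 20² + 17² + 21.1² + 23² + 2·[20·17·0.41 + 20·21.1·0.12 + 20·23·0.26 + 17·21.1·0.33 + 17·23·0.57 + 21.1·23·0.13] = 1663.21 + 1427.94 = 3091.15.
With uncorrelated errors the cross-covariances are all true-score covariance, so they carry over unchanged; only the diagonal terms shrink to ρᵢσᵢ².
True-score variance = [20²·0.91 + 17²·0.66 + 21.1²·0.66 + 23²·0.87] + 1427.94 = 1308.81 + 1427.94 = 2736.75.
Reliability = 2736.75 / 3091.15 = 0.885.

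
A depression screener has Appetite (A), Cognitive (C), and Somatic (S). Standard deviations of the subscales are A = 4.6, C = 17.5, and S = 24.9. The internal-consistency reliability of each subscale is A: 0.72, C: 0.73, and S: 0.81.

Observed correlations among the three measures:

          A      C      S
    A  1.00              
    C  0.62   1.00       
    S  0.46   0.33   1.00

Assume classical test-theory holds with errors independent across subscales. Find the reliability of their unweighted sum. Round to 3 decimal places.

0.857

Var(A+C+S) = 4.6² + 17.5² + 24.9² + 2·[4.6·17.5·0.62 + 4.6·24.9·0.46 + 17.5·24.9·0.33] = 947.42 + 492.792 = 1440.21.
With uncorrelated errors the cross-covariances are all true-score covariance, so they carry over unchanged; only the diagonal terms shrink to ρᵢσᵢ².
True-score variance = [4.6²·0.72 + 17.5²·0.73 + 24.9²·0.81] + 492.792 = 741.006 + 492.792 = 1233.8.
Reliability = 1233.8 / 1440.21 = 0.857.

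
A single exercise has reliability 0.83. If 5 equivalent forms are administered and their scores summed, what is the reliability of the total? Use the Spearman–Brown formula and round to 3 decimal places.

0.961

ρ_k = kρ / (1 + (k−1)ρ) = 5·0.83 / (1 + 4·0.83) = 4.150 / 4.320 = 0.961.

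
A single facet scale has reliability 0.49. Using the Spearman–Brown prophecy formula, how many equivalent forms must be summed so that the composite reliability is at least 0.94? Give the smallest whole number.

17

k ≥ ρ*(1−ρ₁)/(ρ₁(1−ρ*)) = 0.94·0.51 / (0.49·0.06) = 16.306.
Smallest integer k = 17.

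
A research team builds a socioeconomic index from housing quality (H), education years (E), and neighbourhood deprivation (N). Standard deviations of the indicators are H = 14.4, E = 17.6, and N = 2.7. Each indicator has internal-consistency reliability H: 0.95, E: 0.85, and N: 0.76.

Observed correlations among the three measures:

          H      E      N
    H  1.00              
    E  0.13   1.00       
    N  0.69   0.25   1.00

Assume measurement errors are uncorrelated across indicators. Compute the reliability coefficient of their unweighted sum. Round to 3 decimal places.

Var(H+E+N) = 14.4² + 17.6² + 2.7² + 2·[14.4·17.6·0.13 + 14.4·2.7·0.69 + 17.6·2.7·0.25] = 524.41 + 143.309 = 667.719.
Under uncorrelated errors the observed covariances equal the true-score covariances, so only the own-variance terms attenuate.
True-score variance = [14.4²·0.95 + 17.6²·0.85 + 2.7²·0.76] + 143.309 = 465.828 + 143.309 = 609.137.
Reliability = 609.137 / 667.719 = 0.912.

0.912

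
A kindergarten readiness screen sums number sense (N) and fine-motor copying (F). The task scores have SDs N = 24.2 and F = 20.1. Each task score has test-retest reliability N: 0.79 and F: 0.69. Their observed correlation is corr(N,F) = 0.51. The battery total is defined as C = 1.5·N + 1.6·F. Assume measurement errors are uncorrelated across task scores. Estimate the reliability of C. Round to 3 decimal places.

0.831

Var(C) = 1.5²·24.2² + 1.6²·20.1² + 2·[2.4·24.2·20.1·0.51] = 2351.96 + 1190.76 = 3542.71.
Under uncorrelated errors the observed covariances equal the true-score covariances, so only the own-variance terms attenuate.
True-score variance = [1.5²·24.2²·0.79 + 1.6²·20.1²·0.69] + 1190.76 = 1754.62 + 1190.76 = 2945.37.
Reliability = 2945.37 / 3542.71 = 0.831.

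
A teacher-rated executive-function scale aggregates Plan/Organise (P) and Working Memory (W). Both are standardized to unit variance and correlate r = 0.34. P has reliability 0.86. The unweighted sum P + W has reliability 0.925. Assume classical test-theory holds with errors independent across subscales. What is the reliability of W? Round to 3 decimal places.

Var(P+W) = 2 + 2·0.34 = 2.680.
True-score variance = ρ_P + ρ_W + 2·0.34, so 0.925 = (0.86 + ρ_W + 0.68) / 2.680.
ρ_W = 0.925·2.680 − 0.86 − 0.68 = 0.939.

0.939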